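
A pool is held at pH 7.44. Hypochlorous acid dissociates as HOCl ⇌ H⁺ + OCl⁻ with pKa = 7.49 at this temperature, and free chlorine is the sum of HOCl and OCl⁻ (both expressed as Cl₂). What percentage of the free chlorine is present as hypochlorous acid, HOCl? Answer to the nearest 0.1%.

52.9%

[OCl⁻]/[HOCl] = 10^(pH − pKa) = 10^(7.44 − 7.49) = 10^-0.05 = 0.8913.
Fraction as HOCl = 1 / (1 + 0.8913) = 0.5288.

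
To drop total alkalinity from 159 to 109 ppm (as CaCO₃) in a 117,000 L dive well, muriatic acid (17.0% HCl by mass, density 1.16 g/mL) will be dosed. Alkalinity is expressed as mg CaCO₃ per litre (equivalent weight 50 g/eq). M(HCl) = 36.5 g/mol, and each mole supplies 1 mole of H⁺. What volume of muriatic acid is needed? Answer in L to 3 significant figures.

21.7 L

Alkalinity to neutralize: (159 − 109) = 50 mg/L as CaCO₃ × 117,000 L = 5850 g as CaCO₃.
Equivalents of H⁺ required: 5850 ÷ 50 g/eq = 117 eq = 117 mol HCl.
Mass of HCl: 117 × 36.5 = 4270 g.
Mass of 17.0% solution: 4270 / 0.17 = 25,120 g.
Volume: 25,120 g ÷ 1.16 g/mL = 21,660 mL.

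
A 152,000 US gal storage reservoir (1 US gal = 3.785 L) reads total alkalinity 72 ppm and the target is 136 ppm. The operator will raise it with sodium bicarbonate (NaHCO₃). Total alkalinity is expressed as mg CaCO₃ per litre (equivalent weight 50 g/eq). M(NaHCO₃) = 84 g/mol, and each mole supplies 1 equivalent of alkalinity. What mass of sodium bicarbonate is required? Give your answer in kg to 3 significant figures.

61.9 kg

Volume: 152,000 US gal × 3.785 L/gal = 575,320 L.
Alkalinity to add: (136 − 72) = 64 mg/L as CaCO₃ × 575,320 L = 36,820 g as CaCO₃.
Equivalents: 36,820 g ÷ 50 g/eq = 736.4 eq.
NaHCO₃ supplies 1 eq per mole → 736.4 mol.
Mass: 736.4 mol × 84 g/mol = 61,860 g.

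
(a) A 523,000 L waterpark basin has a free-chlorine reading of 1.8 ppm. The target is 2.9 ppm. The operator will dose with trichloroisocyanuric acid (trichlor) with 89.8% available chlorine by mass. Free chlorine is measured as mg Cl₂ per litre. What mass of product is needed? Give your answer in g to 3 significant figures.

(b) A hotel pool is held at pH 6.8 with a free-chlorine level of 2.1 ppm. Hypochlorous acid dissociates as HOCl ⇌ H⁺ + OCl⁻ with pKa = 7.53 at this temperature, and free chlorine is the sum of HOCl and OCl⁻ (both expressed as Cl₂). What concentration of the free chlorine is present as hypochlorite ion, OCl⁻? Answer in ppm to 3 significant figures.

(a) 641 g; (b) 0.330 ppm

(a) Chlorine deficit: 2.9 − 1.8 = 1.1 ppm = 1.1 mg/L as Cl₂.
(a) Cl₂ equivalent needed: 1.1 mg/L × 523,000 L = 575,300 mg = 575.3 g.
(a) Product at 89.8% available chlorine: 575.3 / 0.898 = 640.6 g.

(b) [OCl⁻]/[HOCl] = 10^(pH − pKa) = 10^(6.8 − 7.53) = 10^-0.73 = 0.1862.
(b) Fraction as HOCl = 1 / (1 + 0.1862) = 0.843.
(b) OCl⁻ = (1 − 0.843) × 2.1 ppm = 0.3297 ppm.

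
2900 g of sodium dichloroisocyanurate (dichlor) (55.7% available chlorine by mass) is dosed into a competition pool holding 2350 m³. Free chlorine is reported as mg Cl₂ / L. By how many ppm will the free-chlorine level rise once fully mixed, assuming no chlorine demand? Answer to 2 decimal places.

0.69 ppm

Volume: 2350 m³ = 2,350,000 L.
Available chlorine delivered: 2900 g × 0.557 = 1615 g as Cl₂.
Concentration rise: 1615 g / 2,350,000 L = 0.6874 mg/L = 0.69 ppm.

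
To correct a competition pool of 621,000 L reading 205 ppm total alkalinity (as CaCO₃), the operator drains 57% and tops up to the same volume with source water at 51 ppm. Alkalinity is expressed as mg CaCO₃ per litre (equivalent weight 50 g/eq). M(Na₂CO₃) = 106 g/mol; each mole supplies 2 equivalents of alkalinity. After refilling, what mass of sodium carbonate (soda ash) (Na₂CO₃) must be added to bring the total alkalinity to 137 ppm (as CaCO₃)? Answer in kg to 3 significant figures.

13.0 kg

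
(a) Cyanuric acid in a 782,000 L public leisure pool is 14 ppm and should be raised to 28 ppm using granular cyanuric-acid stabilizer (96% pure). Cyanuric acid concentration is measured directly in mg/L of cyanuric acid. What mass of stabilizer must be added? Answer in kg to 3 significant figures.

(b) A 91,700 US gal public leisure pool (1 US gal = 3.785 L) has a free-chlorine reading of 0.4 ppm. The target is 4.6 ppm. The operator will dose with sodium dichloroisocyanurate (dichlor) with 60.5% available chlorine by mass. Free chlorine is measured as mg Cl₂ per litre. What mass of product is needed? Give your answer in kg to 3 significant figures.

(a) CYA to add: (28 − 14) = 14 mg/L × 782,000 L = 10,950 g cyanuric acid.
(a) At 96% purity: 10,950 / 0.96 = 11,400 g product.

(b) Volume: 91,700 US gal × 3.785 L/gal = 347,084 L.
(b) Chlorine deficit: 4.6 − 0.4 = 4.2 ppm = 4.2 mg/L as Cl₂.
(b) Cl₂ equivalent needed: 4.2 mg/L × 347,084 L = 1,458,000 mg = 1458 g.
(b) Product at 60.5% available chlorine: 1458 / 0.605 = 2410 g.

(a) 11.4 kg; (b) 2.41 kg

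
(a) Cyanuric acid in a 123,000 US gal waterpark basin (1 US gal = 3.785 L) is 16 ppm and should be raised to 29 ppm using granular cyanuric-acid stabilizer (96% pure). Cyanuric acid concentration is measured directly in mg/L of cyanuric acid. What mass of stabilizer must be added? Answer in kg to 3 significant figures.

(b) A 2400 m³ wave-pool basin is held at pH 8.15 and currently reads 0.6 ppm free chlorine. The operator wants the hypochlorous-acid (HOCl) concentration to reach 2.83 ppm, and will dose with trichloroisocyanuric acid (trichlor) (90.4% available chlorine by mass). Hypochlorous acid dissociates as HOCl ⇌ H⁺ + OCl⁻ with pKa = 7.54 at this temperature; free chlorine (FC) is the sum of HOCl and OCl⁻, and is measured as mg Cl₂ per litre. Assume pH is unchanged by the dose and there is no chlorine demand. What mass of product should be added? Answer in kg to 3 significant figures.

(a) 6.30 kg; (b) 36.5 kg

(a) Volume: 123,000 US gal × 3.785 L/gal = 465,555 L.
(a) CYA to add: (29 − 16) = 13 mg/L × 465,555 L = 6052 g cyanuric acid.
(a) At 96% purity: 6052 / 0.96 = 6304 g product.

(b) Volume: 2400 m³ = 2,400,000 L.
(b) [OCl⁻]/[HOCl] = 10^(pH − pKa) = 10^(8.15 − 7.54) = 4.074; fraction as HOCl = 1/(1 + 4.074) = 0.1971.
(b) Free chlorine required for 2.83 ppm HOCl: 2.83 / 0.1971 = 14.36 ppm.
(b) FC to add: 14.36 − 0.6 = 13.76 mg/L as Cl₂.
(b) Cl₂ equivalent: 13.76 mg/L × 2,400,000 L = 33,020 g.
(b) Product at 90.4% available Cl: 33,020 / 0.904 = 36,530 g.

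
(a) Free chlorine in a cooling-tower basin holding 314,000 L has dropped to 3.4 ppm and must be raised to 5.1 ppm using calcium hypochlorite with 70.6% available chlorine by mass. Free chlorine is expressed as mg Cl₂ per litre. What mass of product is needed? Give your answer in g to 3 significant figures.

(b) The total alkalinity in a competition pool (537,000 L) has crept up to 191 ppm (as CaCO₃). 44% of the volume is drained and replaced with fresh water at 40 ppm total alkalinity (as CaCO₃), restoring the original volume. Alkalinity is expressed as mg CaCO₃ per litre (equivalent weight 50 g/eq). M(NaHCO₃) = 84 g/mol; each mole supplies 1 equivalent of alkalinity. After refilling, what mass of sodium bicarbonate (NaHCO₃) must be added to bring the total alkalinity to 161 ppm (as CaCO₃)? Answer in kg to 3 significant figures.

(a) 756 g; (b) 32.9 kg

(a) Chlorine deficit: 5.1 − 3.4 = 1.7 ppm = 1.7 mg/L as Cl₂.
(a) Cl₂ equivalent needed: 1.7 mg/L × 314,000 L = 533,800 mg = 533.8 g.
(a) Product at 70.6% available chlorine: 533.8 / 0.706 = 756.1 g.

(b) After draining 44% and refilling: 191 × 0.56 + 40 × 0.44 = 124.56 ppm.
(b) Deficit to target: 161 − 124.56 = 36.44 mg/L.
(b) As CaCO₃: 36.44 mg/L × 537,000 L = 19,570 g; ÷ 50 g/eq ÷ 1 = 391.4 mol NaHCO₃.
(b) Mass: 391.4 × 84 = 32,870 g.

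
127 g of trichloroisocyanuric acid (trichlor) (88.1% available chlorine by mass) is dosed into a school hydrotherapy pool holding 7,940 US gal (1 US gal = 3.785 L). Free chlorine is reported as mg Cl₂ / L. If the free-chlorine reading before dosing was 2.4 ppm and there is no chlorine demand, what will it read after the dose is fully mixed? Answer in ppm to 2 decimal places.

Volume: 7,940 US gal × 3.785 L/gal = 30,053 L.
Available chlorine delivered: 127 g × 0.881 = 111.9 g as Cl₂.
Concentration rise: 111.9 g / 30,053 L = 3.723 mg/L = 3.72 ppm.
Final FC: 2.4 + 3.72 = 6.12 ppm.

6.12 ppm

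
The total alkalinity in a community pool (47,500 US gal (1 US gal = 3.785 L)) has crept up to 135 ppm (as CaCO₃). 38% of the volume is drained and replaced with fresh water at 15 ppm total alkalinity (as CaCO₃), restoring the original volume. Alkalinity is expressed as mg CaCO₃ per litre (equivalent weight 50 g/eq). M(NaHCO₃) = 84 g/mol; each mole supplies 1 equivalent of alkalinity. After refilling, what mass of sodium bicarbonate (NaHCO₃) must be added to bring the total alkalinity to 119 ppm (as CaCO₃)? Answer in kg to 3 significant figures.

8.94 kg

Volume: 47,500 US gal × 3.785 L/gal = 179,788 L.
After draining 38% and refilling: 135 × 0.62 + 15 × 0.38 = 89.4 ppm.
Deficit to target: 119 − 89.4 = 29.6 mg/L.
As CaCO₃: 29.6 mg/L × 179,788 L = 5322 g; ÷ 50 g/eq ÷ 1 = 106.4 mol NaHCO₃.
Mass: 106.4 × 84 = 8940 g.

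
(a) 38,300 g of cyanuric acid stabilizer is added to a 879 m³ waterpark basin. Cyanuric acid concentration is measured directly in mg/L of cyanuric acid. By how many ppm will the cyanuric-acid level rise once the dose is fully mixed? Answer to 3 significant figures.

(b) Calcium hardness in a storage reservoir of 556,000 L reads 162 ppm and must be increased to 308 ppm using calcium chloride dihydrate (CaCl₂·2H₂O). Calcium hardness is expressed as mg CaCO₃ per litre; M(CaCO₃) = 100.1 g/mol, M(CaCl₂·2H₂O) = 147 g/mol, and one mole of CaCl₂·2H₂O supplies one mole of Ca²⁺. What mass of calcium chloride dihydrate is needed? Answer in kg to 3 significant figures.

(a) 43.6 ppm; (b) 119 kg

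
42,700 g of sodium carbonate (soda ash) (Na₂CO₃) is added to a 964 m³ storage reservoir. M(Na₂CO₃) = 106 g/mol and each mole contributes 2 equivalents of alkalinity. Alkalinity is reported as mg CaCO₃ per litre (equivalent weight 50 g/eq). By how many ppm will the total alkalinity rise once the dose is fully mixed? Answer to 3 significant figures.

Volume: 964 m³ = 964,000 L.
Moles of Na₂CO₃: 42,700 g ÷ 106 g/mol = 402.8 mol → 805.7 eq of alkalinity.
As CaCO₃: 805.7 eq × 50 g/eq = 40,280 g.
Rise: 40,280 g / 964,000 L × 1000 = 41.79 mg/L.

41.8 ppm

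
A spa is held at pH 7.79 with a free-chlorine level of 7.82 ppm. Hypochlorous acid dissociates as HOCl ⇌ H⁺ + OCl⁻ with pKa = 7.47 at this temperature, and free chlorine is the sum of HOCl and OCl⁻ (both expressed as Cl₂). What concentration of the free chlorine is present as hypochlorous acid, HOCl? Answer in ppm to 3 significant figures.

[OCl⁻]/[HOCl] = 10^(pH − pKa) = 10^(7.79 − 7.47) = 10^0.32 = 2.089.
Fraction as HOCl = 1 / (1 + 2.089) = 0.3237.
HOCl = 0.3237 × 7.82 ppm = 2.531 ppm.

2.53 ppm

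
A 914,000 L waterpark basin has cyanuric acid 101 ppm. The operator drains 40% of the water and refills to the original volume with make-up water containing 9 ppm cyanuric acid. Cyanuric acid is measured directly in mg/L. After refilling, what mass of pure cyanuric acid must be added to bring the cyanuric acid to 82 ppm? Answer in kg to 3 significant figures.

16.3 kg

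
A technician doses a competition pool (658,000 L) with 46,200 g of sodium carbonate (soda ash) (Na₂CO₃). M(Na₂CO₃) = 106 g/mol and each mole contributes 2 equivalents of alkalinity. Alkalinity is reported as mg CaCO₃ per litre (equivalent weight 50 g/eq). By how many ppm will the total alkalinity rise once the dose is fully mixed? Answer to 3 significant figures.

66.2 ppm

Moles of Na₂CO₃: 46,200 g ÷ 106 g/mol = 435.8 mol → 871.7 eq of alkalinity.
As CaCO₃: 871.7 eq × 50 g/eq = 43,580 g.
Rise: 43,580 g / 658,000 L × 1000 = 66.24 mg/L.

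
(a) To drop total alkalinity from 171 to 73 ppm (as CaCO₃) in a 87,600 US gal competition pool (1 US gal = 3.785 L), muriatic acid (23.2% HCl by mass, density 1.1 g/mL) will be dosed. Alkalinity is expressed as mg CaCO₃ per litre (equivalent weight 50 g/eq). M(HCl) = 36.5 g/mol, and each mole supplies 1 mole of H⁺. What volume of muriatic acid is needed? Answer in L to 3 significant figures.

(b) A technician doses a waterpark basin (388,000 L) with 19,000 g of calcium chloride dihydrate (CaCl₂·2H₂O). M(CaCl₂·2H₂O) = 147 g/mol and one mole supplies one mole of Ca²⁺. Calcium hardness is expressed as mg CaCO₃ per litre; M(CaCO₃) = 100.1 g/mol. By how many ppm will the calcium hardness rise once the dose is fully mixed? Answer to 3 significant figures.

(a) Volume: 87,600 US gal × 3.785 L/gal = 331,566 L.
(a) Alkalinity to neutralize: (171 − 73) = 98 mg/L as CaCO₃ × 331,566 L = 32,490 g as CaCO₃.
(a) Equivalents of H⁺ required: 32,490 ÷ 50 g/eq = 649.9 eq = 649.9 mol HCl.
(a) Mass of HCl: 649.9 × 36.5 = 23,720 g.
(a) Mass of 23.2% solution: 23,720 / 0.232 = 102,200 g.
(a) Volume: 102,200 g ÷ 1.1 g/mL = 92,950 mL.

(b) Moles of Ca²⁺: 19,000 g ÷ 147 g/mol = 129.3 mol.
(b) As CaCO₃: 129.3 mol × 100.1 g/mol = 12,940 g.
(b) Rise: 12,940 g / 388,000 L × 1000 = 33.35 mg/L.

(a) 92.9 L; (b) 33.3 ppm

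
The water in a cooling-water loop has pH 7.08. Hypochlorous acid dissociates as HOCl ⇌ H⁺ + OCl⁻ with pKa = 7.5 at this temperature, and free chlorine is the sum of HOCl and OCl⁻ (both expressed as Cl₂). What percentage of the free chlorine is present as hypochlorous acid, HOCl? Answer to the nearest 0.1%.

72.5%

[OCl⁻]/[HOCl] = 10^(pH − pKa) = 10^(7.08 − 7.5) = 10^-0.42 = 0.3802.
Fraction as HOCl = 1 / (1 + 0.3802) = 0.7245.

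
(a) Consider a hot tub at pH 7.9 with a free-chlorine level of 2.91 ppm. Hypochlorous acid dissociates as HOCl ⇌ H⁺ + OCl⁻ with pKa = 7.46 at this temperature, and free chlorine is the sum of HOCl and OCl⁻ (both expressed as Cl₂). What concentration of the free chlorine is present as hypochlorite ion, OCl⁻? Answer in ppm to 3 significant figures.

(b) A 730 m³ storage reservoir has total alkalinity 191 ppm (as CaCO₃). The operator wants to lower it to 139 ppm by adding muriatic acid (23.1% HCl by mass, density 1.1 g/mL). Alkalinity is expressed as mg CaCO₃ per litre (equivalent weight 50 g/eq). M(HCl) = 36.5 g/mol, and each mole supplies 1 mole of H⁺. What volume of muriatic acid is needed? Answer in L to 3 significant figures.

(a) 2.13 ppm; (b) 109 L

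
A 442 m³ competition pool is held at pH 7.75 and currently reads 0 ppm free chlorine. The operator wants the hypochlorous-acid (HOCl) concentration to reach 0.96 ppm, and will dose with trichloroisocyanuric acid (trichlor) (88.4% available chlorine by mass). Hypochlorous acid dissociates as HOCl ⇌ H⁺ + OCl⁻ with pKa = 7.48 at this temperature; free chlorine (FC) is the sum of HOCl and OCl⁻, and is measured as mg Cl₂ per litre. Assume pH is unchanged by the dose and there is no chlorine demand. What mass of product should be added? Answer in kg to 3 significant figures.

1.37 kg

Volume: 442 m³ = 442,000 L.
[OCl⁻]/[HOCl] = 10^(pH − pKa) = 10^(7.75 − 7.48) = 1.862; fraction as HOCl = 1/(1 + 1.862) = 0.3494.
Free chlorine required for 0.96 ppm HOCl: 0.96 / 0.3494 = 2.748 ppm.
FC to add: 2.748 − 0 = 2.748 mg/L as Cl₂.
Cl₂ equivalent: 2.748 mg/L × 442,000 L = 1214 g.
Product at 88.4% available Cl: 1214 / 0.884 = 1374 g.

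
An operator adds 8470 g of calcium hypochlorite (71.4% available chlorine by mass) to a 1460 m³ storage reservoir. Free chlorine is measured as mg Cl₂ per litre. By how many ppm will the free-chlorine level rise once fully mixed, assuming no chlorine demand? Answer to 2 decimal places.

4.14 ppm

Volume: 1460 m³ = 1,460,000 L.
Available chlorine delivered: 8470 g × 0.714 = 6048 g as Cl₂.
Concentration rise: 6048 g / 1,460,000 L = 4.142 mg/L = 4.14 ppm.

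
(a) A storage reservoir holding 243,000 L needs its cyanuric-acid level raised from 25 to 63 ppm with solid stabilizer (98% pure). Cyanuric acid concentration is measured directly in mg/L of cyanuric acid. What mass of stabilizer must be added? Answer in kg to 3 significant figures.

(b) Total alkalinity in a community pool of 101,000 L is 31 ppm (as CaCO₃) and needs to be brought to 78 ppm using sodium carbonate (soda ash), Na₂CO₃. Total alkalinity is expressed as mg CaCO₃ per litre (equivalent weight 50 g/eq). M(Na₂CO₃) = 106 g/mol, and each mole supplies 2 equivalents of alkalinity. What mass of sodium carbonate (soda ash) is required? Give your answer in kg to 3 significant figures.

(a) 9.42 kg; (b) 5.03 kg

(a) CYA to add: (63 − 25) = 38 mg/L × 243,000 L = 9234 g cyanuric acid.
(a) At 98% purity: 9234 / 0.98 = 9422 g product.

(b) Alkalinity to add: (78 − 31) = 47 mg/L as CaCO₃ × 101,000 L = 4747 g as CaCO₃.
(b) Equivalents: 4747 g ÷ 50 g/eq = 94.94 eq.
(b) Each mole of Na₂CO₃ supplies 2 eq, so 94.94 / 2 = 47.47 mol.
(b) Mass: 47.47 mol × 106 g/mol = 5032 g.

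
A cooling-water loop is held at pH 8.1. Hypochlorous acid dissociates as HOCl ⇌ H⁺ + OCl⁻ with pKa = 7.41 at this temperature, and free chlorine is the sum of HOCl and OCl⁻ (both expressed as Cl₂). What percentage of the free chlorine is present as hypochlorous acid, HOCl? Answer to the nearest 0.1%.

17.0%

[OCl⁻]/[HOCl] = 10^(pH − pKa) = 10^(8.1 − 7.41) = 10^0.69 = 4.898.
Fraction as HOCl = 1 / (1 + 4.898) = 0.1696.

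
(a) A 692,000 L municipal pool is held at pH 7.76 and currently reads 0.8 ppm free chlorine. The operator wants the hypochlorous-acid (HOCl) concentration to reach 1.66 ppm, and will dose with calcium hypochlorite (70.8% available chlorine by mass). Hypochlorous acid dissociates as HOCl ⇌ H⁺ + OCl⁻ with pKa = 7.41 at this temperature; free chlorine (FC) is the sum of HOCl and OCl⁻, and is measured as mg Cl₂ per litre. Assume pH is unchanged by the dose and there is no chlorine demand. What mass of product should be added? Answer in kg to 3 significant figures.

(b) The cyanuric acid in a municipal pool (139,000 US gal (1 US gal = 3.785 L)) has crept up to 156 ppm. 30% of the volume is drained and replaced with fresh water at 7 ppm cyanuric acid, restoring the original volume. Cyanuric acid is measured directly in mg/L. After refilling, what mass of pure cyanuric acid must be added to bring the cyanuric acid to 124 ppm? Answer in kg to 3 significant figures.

(a) 4.47 kg; (b) 6.68 kg

(a) [OCl⁻]/[HOCl] = 10^(pH − pKa) = 10^(7.76 − 7.41) = 2.239; fraction as HOCl = 1/(1 + 2.239) = 0.3088.
(a) Free chlorine required for 1.66 ppm HOCl: 1.66 / 0.3088 = 5.376 ppm.
(a) FC to add: 5.376 − 0.8 = 4.576 mg/L as Cl₂.
(a) Cl₂ equivalent: 4.576 mg/L × 692,000 L = 3167 g.
(a) Product at 70.8% available Cl: 3167 / 0.708 = 4473 g.

(b) Volume: 139,000 US gal × 3.785 L/gal = 526,115 L.
(b) After draining 30% and refilling: 156 × 0.70 + 7 × 0.30 = 111.3 ppm.
(b) Deficit to target: 124 − 111.3 = 12.7 mg/L.
(b) Mass: 12.7 mg/L × 526,115 L = 6682 g cyanuric acid.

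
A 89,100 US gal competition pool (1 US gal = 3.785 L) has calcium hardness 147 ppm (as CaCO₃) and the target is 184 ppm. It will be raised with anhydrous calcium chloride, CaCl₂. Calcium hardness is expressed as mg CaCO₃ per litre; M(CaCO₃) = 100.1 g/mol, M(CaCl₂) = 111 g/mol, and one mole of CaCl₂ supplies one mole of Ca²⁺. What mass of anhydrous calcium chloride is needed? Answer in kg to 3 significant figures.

Volume: 89,100 US gal × 3.785 L/gal = 337,244 L.
Hardness to add: (184 − 147) = 37 mg/L as CaCO₃ × 337,244 L = 12,480 g as CaCO₃.
Moles of Ca²⁺ (1 mol Ca²⁺ ≡ 1 mol CaCO₃): 12,480 / 100.1 g/mol = 124.7 mol.
Mass of CaCl₂: 124.7 × 111 = 13,840 g.

13.8 kg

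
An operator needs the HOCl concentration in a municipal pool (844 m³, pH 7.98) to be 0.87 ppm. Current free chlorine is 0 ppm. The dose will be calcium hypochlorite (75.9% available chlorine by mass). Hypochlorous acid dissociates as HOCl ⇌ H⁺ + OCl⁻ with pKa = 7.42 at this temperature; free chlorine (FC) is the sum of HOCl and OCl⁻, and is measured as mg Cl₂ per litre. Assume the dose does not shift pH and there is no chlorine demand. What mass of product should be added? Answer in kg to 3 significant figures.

Volume: 844 m³ = 844,000 L.
[OCl⁻]/[HOCl] = 10^(pH − pKa) = 10^(7.98 − 7.42) = 3.631; fraction as HOCl = 1/(1 + 3.631) = 0.2159.
Free chlorine required for 0.87 ppm HOCl: 0.87 / 0.2159 = 4.029 ppm.
FC to add: 4.029 − 0 = 4.029 mg/L as Cl₂.
Cl₂ equivalent: 4.029 mg/L × 844,000 L = 3400 g.
Product at 75.9% available Cl: 3400 / 0.759 = 4480 g.

4.48 kg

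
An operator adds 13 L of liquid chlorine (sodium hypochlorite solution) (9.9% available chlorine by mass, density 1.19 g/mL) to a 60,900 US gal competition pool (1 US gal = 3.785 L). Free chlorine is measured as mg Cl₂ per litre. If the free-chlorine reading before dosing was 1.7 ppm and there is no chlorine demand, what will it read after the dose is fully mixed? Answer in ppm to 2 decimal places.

8.34 ppm

Volume: 60,900 US gal × 3.785 L/gal = 230,506 L.
Mass of solution: 13 L × 1000 mL/L × 1.19 g/mL = 15,470 g.
Available chlorine delivered: 15,470 g × 0.099 = 1532 g as Cl₂.
Concentration rise: 1532 g / 230,506 L = 6.644 mg/L = 6.64 ppm.
Final FC: 1.7 + 6.64 = 8.34 ppm.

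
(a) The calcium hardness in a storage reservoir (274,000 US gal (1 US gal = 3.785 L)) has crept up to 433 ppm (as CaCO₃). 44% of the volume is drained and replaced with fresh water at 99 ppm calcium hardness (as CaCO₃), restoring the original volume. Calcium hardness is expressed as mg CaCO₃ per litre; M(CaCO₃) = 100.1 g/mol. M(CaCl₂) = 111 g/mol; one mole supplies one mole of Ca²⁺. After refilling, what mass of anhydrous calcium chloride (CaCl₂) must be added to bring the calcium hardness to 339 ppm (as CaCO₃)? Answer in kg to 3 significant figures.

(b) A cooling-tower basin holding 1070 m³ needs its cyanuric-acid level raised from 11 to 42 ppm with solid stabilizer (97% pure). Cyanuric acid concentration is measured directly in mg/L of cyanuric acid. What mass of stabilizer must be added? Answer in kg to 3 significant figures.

(a) Volume: 274,000 US gal × 3.785 L/gal = 1,037,090 L.
(a) After draining 44% and refilling: 433 × 0.56 + 99 × 0.44 = 286.04 ppm.
(a) Deficit to target: 339 − 286.04 = 52.96 mg/L.
(a) As CaCO₃: 52.96 mg/L × 1,037,090 L = 54,920 g; ÷ 100.1 = 548.7 mol Ca²⁺.
(a) Mass: 548.7 × 111 = 60,910 g.

(b) Volume: 1070 m³ = 1,070,000 L.
(b) CYA to add: (42 − 11) = 31 mg/L × 1,070,000 L = 33,170 g cyanuric acid.
(b) At 97% purity: 33,170 / 0.97 = 34,200 g product.

(a) 60.9 kg; (b) 34.2 kg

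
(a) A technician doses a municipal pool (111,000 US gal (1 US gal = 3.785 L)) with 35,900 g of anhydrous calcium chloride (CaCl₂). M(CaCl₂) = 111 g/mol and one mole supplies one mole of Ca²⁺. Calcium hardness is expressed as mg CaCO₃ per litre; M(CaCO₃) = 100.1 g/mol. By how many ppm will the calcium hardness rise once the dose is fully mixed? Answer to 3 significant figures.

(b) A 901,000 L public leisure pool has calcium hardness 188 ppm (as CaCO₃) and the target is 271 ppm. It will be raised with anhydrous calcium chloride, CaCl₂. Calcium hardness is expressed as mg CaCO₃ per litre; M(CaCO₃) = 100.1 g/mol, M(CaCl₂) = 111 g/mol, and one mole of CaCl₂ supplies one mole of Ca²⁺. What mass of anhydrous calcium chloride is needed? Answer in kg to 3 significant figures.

(a) 77.1 ppm; (b) 82.9 kg

(a) Volume: 111,000 US gal × 3.785 L/gal = 420,135 L.
(a) Moles of Ca²⁺: 35,900 g ÷ 111 g/mol = 323.4 mol.
(a) As CaCO₃: 323.4 mol × 100.1 g/mol = 32,370 g.
(a) Rise: 32,370 g / 420,135 L × 1000 = 77.06 mg/L.

(b) Hardness to add: (271 − 188) = 83 mg/L as CaCO₃ × 901,000 L = 74,780 g as CaCO₃.
(b) Moles of Ca²⁺ (1 mol Ca²⁺ ≡ 1 mol CaCO₃): 74,780 / 100.1 g/mol = 747.1 mol.
(b) Mass of CaCl₂: 747.1 × 111 = 82,930 g.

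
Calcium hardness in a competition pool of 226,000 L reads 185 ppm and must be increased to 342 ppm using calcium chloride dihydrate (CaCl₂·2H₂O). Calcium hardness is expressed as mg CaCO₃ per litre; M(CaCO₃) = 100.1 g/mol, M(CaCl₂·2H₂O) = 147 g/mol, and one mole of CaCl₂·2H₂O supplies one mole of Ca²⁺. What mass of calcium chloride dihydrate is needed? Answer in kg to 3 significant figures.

52.1 kg

Hardness to add: (342 − 185) = 157 mg/L as CaCO₃ × 226,000 L = 35,480 g as CaCO₃.
Moles of Ca²⁺ (1 mol Ca²⁺ ≡ 1 mol CaCO₃): 35,480 / 100.1 g/mol = 354.5 mol.
Mass of CaCl₂·2H₂O: 354.5 × 147 = 52,110 g.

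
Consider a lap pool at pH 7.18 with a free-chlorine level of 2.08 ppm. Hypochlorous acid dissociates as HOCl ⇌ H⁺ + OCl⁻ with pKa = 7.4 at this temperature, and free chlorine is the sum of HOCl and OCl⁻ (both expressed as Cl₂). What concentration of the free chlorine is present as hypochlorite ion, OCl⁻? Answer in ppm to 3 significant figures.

[OCl⁻]/[HOCl] = 10^(pH − pKa) = 10^(7.18 − 7.4) = 10^-0.22 = 0.6026.
Fraction as HOCl = 1 / (1 + 0.6026) = 0.624.
OCl⁻ = (1 − 0.624) × 2.08 ppm = 0.7821 ppm.

0.782 ppm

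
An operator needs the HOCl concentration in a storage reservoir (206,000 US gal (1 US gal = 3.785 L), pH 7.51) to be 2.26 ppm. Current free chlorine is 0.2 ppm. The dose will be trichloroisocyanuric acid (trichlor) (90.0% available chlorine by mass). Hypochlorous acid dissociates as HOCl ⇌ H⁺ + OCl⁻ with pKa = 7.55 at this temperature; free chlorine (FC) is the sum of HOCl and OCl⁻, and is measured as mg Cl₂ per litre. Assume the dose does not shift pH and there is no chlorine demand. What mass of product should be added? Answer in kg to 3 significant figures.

3.57 kg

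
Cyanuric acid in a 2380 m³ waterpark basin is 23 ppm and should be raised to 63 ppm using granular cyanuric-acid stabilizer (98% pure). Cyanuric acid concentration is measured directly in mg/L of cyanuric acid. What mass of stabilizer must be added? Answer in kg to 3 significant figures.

97.1 kg

Volume: 2380 m³ = 2,380,000 L.
CYA to add: (63 − 23) = 40 mg/L × 2,380,000 L = 95,200 g cyanuric acid.
At 98% purity: 95,200 / 0.98 = 97,140 g product.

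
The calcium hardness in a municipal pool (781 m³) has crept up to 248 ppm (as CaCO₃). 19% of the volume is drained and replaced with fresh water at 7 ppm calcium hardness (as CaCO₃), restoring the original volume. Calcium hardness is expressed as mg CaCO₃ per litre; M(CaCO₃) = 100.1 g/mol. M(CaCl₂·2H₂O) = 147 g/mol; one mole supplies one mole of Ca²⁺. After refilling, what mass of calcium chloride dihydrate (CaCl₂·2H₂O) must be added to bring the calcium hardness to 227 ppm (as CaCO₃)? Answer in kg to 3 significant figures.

Volume: 781 m³ = 781,000 L.
After draining 19% and refilling: 248 × 0.81 + 7 × 0.19 = 202.21 ppm.
Deficit to target: 227 − 202.21 = 24.79 mg/L.
As CaCO₃: 24.79 mg/L × 781,000 L = 19,360 g; ÷ 100.1 = 193.4 mol Ca²⁺.
Mass: 193.4 × 147 = 28,430 g.

28.4 kg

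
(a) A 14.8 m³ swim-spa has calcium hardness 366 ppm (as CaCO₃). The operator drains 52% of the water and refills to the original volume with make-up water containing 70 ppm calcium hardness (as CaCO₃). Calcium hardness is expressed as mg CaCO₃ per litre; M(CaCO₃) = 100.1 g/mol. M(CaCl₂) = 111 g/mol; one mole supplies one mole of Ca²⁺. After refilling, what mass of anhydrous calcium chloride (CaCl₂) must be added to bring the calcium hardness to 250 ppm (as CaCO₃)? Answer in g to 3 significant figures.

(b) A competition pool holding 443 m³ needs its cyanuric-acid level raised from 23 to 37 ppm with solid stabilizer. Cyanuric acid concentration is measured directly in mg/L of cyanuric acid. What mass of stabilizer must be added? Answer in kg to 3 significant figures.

(a) 622 g; (b) 6.20 kg

(a) Volume: 14.8 m³ = 14,800 L.
(a) After draining 52% and refilling: 366 × 0.48 + 70 × 0.52 = 212.08 ppm.
(a) Deficit to target: 250 − 212.08 = 37.92 mg/L.
(a) As CaCO₃: 37.92 mg/L × 14,800 L = 561.2 g; ÷ 100.1 = 5.607 mol Ca²⁺.
(a) Mass: 5.607 × 111 = 622.3 g.

(b) Volume: 443 m³ = 443,000 L.
(b) CYA to add: (37 − 23) = 14 mg/L × 443,000 L = 6202 g cyanuric acid.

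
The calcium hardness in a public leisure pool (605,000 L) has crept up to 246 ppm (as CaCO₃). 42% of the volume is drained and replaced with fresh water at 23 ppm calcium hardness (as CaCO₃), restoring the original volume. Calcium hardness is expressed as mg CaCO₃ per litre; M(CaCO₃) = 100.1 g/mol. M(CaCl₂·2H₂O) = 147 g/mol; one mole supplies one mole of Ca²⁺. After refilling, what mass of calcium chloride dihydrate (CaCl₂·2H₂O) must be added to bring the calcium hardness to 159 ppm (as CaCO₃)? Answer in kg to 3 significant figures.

5.92 kg

After draining 42% and refilling: 246 × 0.58 + 23 × 0.42 = 152.34 ppm.
Deficit to target: 159 − 152.34 = 6.66 mg/L.
As CaCO₃: 6.66 mg/L × 605,000 L = 4029 g; ÷ 100.1 = 40.25 mol Ca²⁺.
Mass: 40.25 × 147 = 5917 g.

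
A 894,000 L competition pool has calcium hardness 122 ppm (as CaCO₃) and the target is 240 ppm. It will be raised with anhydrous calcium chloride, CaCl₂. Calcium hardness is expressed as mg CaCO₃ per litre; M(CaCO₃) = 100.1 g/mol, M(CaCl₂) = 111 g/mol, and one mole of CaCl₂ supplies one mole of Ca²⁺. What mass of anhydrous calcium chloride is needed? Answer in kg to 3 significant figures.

117 kg

Hardness to add: (240 − 122) = 118 mg/L as CaCO₃ × 894,000 L = 105,500 g as CaCO₃.
Moles of Ca²⁺ (1 mol Ca²⁺ ≡ 1 mol CaCO₃): 105,500 / 100.1 g/mol = 1054 mol.
Mass of CaCl₂: 1054 × 111 = 117,000 g.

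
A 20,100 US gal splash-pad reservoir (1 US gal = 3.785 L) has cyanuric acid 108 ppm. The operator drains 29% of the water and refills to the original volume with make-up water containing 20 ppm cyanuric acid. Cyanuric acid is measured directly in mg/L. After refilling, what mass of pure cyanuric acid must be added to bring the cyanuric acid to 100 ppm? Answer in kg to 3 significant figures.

1.33 kg

Volume: 20,100 US gal × 3.785 L/gal = 76,078 L.
After draining 29% and refilling: 108 × 0.71 + 20 × 0.29 = 82.48 ppm.
Deficit to target: 100 − 82.48 = 17.52 mg/L.
Mass: 17.52 mg/L × 76,078 L = 1333 g cyanuric acid.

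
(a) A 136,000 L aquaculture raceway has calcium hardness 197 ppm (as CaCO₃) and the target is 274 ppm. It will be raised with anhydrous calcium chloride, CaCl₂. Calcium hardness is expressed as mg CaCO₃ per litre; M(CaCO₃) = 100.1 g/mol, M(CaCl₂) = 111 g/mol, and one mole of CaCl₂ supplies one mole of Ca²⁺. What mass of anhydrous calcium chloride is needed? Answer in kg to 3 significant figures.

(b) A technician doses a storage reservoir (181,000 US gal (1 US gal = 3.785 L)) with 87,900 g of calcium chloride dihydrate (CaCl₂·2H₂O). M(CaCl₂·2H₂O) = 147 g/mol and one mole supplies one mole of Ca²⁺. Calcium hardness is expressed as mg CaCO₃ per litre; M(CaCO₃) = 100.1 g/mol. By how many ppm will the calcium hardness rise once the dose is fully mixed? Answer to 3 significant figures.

(a) 11.6 kg; (b) 87.4 ppm

(a) Hardness to add: (274 − 197) = 77 mg/L as CaCO₃ × 136,000 L = 10,470 g as CaCO₃.
(a) Moles of Ca²⁺ (1 mol Ca²⁺ ≡ 1 mol CaCO₃): 10,470 / 100.1 g/mol = 104.6 mol.
(a) Mass of CaCl₂: 104.6 × 111 = 11,610 g.

(b) Volume: 181,000 US gal × 3.785 L/gal = 685,085 L.
(b) Moles of Ca²⁺: 87,900 g ÷ 147 g/mol = 598 mol.
(b) As CaCO₃: 598 mol × 100.1 g/mol = 59,860 g.
(b) Rise: 59,860 g / 685,085 L × 1000 = 87.37 mg/L.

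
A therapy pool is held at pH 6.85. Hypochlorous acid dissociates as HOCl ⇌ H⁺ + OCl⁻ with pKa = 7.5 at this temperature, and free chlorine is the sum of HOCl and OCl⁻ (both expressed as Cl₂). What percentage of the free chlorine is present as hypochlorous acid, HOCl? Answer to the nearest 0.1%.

[OCl⁻]/[HOCl] = 10^(pH − pKa) = 10^(6.85 − 7.5) = 10^-0.65 = 0.2239.
Fraction as HOCl = 1 / (1 + 0.2239) = 0.8171.

81.7%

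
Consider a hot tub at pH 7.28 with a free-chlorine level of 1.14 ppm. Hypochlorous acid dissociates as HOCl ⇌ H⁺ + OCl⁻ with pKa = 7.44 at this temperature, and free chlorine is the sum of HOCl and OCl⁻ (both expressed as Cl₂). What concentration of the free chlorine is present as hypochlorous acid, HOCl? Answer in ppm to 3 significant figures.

0.674 ppm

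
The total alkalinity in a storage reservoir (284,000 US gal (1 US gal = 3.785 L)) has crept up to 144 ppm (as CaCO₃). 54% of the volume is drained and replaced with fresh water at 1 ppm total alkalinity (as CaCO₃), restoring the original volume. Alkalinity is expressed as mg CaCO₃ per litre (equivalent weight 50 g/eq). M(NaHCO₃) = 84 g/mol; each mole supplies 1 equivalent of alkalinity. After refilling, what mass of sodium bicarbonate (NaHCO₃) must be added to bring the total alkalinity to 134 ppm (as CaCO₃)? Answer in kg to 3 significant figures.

121 kg

Volume: 284,000 US gal × 3.785 L/gal = 1,074,940 L.
After draining 54% and refilling: 144 × 0.46 + 1 × 0.54 = 66.78 ppm.
Deficit to target: 134 − 66.78 = 67.22 mg/L.
As CaCO₃: 67.22 mg/L × 1,074,940 L = 72,260 g; ÷ 50 g/eq ÷ 1 = 1445 mol NaHCO₃.
Mass: 1445 × 84 = 121,400 g.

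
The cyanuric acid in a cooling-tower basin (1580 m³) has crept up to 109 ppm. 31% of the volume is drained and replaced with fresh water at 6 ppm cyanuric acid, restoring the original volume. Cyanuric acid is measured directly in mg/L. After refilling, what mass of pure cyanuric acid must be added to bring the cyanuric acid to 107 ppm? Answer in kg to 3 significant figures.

47.3 kg

Volume: 1580 m³ = 1,580,000 L.
After draining 31% and refilling: 109 × 0.69 + 6 × 0.31 = 77.07 ppm.
Deficit to target: 107 − 77.07 = 29.93 mg/L.
Mass: 29.93 mg/L × 1,580,000 L = 47,290 g cyanuric acid.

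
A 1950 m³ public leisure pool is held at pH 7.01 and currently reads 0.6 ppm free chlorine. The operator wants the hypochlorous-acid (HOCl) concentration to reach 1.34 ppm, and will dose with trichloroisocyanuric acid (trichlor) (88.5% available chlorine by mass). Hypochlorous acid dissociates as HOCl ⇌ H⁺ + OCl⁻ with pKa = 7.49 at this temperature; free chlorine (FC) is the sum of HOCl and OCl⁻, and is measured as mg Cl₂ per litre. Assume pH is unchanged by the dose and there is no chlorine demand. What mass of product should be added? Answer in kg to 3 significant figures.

Volume: 1950 m³ = 1,950,000 L.
[OCl⁻]/[HOCl] = 10^(pH − pKa) = 10^(7.01 − 7.49) = 0.3311; fraction as HOCl = 1/(1 + 0.3311) = 0.7512.
Free chlorine required for 1.34 ppm HOCl: 1.34 / 0.7512 = 1.784 ppm.
FC to add: 1.784 − 0.6 = 1.184 mg/L as Cl₂.
Cl₂ equivalent: 1.184 mg/L × 1,950,000 L = 2308 g.
Product at 88.5% available Cl: 2308 / 0.885 = 2608 g.

2.61 kg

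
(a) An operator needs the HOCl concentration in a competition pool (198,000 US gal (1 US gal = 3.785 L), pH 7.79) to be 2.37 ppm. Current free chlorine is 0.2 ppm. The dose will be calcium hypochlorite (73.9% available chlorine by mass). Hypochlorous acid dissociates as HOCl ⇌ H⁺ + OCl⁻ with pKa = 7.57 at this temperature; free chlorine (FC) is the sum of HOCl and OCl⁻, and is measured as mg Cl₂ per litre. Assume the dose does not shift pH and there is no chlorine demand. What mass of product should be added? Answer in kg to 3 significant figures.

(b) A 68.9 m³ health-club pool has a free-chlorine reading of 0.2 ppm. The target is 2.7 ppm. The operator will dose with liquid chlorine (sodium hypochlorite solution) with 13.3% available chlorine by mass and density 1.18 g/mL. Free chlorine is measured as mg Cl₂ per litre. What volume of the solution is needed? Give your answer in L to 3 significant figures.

(a) 6.19 kg; (b) 1.10 L

(a) Volume: 198,000 US gal × 3.785 L/gal = 749,430 L.
(a) [OCl⁻]/[HOCl] = 10^(pH − pKa) = 10^(7.79 − 7.57) = 1.66; fraction as HOCl = 1/(1 + 1.66) = 0.376.
(a) Free chlorine required for 2.37 ppm HOCl: 2.37 / 0.376 = 6.303 ppm.
(a) FC to add: 6.303 − 0.2 = 6.103 mg/L as Cl₂.
(a) Cl₂ equivalent: 6.103 mg/L × 749,430 L = 4574 g.
(a) Product at 73.9% available Cl: 4574 / 0.739 = 6189 g.

(b) Volume: 68.9 m³ = 68,900 L.
(b) Chlorine deficit: 2.7 − 0.2 = 2.5 ppm = 2.5 mg/L as Cl₂.
(b) Cl₂ equivalent needed: 2.5 mg/L × 68,900 L = 172,200 mg = 172.2 g.
(b) Product at 13.3% available chlorine: 172.2 / 0.133 = 1295 g.
(b) Volume at density 1.18 g/mL: 1295 g ÷ 1.18 g/mL = 1098 mL.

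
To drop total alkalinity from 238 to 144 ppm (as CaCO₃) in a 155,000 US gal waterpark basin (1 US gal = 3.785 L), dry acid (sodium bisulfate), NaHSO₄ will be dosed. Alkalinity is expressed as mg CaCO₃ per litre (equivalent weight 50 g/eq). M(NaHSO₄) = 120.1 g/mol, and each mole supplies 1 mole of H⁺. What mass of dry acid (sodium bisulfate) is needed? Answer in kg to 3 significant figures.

132 kg

Volume: 155,000 US gal × 3.785 L/gal = 586,675 L.
Alkalinity to neutralize: (238 − 144) = 94 mg/L as CaCO₃ × 586,675 L = 55,150 g as CaCO₃.
Equivalents of H⁺ required: 55,150 ÷ 50 g/eq = 1103 eq = 1103 mol NaHSO₄.
Mass of NaHSO₄: 1103 × 120.1 = 132,500 g.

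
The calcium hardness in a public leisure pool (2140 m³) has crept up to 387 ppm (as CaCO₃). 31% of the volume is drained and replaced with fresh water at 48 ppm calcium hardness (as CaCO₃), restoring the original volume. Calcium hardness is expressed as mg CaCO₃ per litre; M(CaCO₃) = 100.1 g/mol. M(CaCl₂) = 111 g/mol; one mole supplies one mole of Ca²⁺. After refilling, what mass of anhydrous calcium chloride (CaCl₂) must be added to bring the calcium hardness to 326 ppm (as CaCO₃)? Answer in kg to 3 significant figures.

105 kg

Volume: 2140 m³ = 2,140,000 L.
After draining 31% and refilling: 387 × 0.69 + 48 × 0.31 = 281.91 ppm.
Deficit to target: 326 − 281.91 = 44.09 mg/L.
As CaCO₃: 44.09 mg/L × 2,140,000 L = 94,350 g; ÷ 100.1 = 942.6 mol Ca²⁺.
Mass: 942.6 × 111 = 104,600 g.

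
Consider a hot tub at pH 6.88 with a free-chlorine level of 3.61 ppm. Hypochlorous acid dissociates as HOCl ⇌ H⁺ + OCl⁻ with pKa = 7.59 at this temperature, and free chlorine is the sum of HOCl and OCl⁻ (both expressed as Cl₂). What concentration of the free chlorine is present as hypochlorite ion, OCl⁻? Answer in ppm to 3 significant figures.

[OCl⁻]/[HOCl] = 10^(pH − pKa) = 10^(6.88 − 7.59) = 10^-0.71 = 0.195.
Fraction as HOCl = 1 / (1 + 0.195) = 0.8368.
OCl⁻ = (1 − 0.8368) × 3.61 ppm = 0.589 ppm.

0.589 ppm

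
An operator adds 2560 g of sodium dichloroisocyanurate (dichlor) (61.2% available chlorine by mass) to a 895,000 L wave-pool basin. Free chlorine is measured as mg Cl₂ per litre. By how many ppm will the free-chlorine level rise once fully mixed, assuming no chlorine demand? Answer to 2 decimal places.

1.75 ppm

Available chlorine delivered: 2560 g × 0.612 = 1567 g as Cl₂.
Concentration rise: 1567 g / 895,000 L = 1.751 mg/L = 1.75 ppm.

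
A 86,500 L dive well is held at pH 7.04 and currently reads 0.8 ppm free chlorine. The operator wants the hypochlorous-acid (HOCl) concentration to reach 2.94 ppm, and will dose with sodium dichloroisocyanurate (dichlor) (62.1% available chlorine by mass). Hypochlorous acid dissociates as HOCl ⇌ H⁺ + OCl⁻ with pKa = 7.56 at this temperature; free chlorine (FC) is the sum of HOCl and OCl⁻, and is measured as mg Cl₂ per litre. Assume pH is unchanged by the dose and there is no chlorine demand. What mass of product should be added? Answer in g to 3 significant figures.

[OCl⁻]/[HOCl] = 10^(pH − pKa) = 10^(7.04 − 7.56) = 0.302; fraction as HOCl = 1/(1 + 0.302) = 0.7681.
Free chlorine required for 2.94 ppm HOCl: 2.94 / 0.7681 = 3.828 ppm.
FC to add: 3.828 − 0.8 = 3.028 mg/L as Cl₂.
Cl₂ equivalent: 3.028 mg/L × 86,500 L = 261.9 g.
Product at 62.1% available Cl: 261.9 / 0.621 = 421.8 g.

422 g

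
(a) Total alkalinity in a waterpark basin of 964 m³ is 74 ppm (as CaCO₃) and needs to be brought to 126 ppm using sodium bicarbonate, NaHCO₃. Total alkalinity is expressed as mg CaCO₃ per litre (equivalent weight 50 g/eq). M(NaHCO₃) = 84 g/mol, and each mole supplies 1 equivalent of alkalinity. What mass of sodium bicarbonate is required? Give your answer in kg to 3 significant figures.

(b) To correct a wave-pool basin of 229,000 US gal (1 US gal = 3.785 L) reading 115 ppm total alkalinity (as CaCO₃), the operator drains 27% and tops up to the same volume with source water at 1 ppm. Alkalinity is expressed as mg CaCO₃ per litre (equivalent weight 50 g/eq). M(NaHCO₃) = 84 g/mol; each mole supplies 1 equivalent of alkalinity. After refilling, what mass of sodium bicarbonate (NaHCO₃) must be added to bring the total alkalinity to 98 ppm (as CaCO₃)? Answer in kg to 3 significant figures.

(a) 84.2 kg; (b) 20.1 kg

(a) Volume: 964 m³ = 964,000 L.
(a) Alkalinity to add: (126 − 74) = 52 mg/L as CaCO₃ × 964,000 L = 50,130 g as CaCO₃.
(a) Equivalents: 50,130 g ÷ 50 g/eq = 1003 eq.
(a) NaHCO₃ supplies 1 eq per mole → 1003 mol.
(a) Mass: 1003 mol × 84 g/mol = 84,220 g.

(b) Volume: 229,000 US gal × 3.785 L/gal = 866,765 L.
(b) After draining 27% and refilling: 115 × 0.73 + 1 × 0.27 = 84.22 ppm.
(b) Deficit to target: 98 − 84.22 = 13.78 mg/L.
(b) As CaCO₃: 13.78 mg/L × 866,765 L = 11,940 g; ÷ 50 g/eq ÷ 1 = 238.9 mol NaHCO₃.
(b) Mass: 238.9 × 84 = 20,070 g.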